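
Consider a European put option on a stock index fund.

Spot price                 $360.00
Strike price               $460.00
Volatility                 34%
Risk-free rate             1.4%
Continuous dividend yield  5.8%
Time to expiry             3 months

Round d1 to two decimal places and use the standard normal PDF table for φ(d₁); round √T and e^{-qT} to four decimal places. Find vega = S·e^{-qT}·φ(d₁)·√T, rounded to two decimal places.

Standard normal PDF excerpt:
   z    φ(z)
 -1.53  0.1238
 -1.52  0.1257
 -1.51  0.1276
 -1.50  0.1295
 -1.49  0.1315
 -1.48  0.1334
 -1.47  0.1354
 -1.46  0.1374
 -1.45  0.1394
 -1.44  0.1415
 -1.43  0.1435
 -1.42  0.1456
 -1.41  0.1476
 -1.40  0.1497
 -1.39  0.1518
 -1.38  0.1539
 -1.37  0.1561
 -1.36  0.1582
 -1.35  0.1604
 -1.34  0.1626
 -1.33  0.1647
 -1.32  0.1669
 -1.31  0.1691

σ√T = 0.34 × 0.5000 = 0.1700
d₁ = [ln(360/460) + (0.014 − 0.058 + 0.34²/2)·0.25] / 0.1700 = [-0.2451 + 0.0035] / 0.1700 = -1.4216 which rounds to -1.42
√T = √0.25 = 0.5000
φ(d₁) = φ(-1.42) = 0.1456
exp(−qT) = exp(−0.058·0.25) = 0.9856
vega = S·exp(−qT)·φ(d₁)·√T = 360·0.9856·0.1456·0.5000 = 25.8306

25.83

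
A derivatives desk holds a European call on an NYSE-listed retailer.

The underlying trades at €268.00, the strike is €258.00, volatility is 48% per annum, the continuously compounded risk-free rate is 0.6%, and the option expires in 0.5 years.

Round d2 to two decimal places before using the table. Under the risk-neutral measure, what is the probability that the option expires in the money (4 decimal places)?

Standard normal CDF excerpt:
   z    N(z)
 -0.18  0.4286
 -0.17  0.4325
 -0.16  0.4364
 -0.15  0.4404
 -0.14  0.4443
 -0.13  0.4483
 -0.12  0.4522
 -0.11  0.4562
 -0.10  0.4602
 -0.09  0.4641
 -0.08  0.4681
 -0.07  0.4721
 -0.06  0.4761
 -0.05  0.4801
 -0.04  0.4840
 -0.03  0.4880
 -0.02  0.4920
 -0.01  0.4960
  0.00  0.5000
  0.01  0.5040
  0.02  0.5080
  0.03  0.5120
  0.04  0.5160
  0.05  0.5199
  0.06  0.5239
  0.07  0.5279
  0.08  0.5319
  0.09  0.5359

σ√T = 0.48 × 0.7071 = 0.3394
ln(S/K) + (r + σ²/2)T = ln(268/258) + (0.006 + 0.48²/2)·0.5 = 0.0380 + 0.0606 = 0.0986
d₁ = 0.0986 / 0.3394 = 0.2906 → 0.29
d₂ = d₁ − σ√T = 0.2906 − 0.3394 = -0.0488 → -0.05
Risk-neutral Pr[S_T > K] = N(d₂) = N(-0.05) = 0.4801

0.4801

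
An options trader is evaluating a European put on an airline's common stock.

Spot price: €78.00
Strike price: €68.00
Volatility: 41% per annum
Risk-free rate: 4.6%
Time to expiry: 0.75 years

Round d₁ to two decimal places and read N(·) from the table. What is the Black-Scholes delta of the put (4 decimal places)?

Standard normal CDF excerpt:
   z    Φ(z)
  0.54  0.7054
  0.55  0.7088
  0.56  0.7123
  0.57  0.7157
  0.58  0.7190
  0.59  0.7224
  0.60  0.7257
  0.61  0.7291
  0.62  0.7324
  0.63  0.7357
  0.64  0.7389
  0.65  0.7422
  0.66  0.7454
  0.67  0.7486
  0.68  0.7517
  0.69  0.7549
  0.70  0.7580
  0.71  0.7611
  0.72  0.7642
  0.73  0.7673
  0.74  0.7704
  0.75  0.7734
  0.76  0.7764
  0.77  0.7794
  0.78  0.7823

T = 0.75;  σ√T = 0.3551
d₁ = [ln(78/68) + (0.046 + ½·0.41²)·0.75] / (σ√T) = (0.1372 + 0.0975) / 0.3551 = 0.6611 ≈ 0.66
N(d₁) = N(0.66) = 0.7454
Δ_put = N(d₁) − 1 = 0.7454 − 1 = -0.2546

-0.2546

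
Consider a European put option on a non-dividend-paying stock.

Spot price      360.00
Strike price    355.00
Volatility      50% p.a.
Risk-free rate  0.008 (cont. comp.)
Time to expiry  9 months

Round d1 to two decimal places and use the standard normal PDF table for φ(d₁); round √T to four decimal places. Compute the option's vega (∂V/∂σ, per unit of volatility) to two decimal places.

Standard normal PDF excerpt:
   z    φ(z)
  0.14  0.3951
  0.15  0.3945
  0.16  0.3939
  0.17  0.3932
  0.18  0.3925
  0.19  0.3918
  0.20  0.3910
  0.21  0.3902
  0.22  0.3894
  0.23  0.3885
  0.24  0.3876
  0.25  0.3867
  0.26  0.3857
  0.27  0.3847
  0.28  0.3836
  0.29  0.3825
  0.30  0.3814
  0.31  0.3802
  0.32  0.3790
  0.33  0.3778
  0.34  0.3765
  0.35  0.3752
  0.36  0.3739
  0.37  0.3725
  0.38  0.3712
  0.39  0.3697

120.25

σ√T = 0.5·√0.75 = 0.4330
d₁ = [ln(360/355) + (0.008 + 0.5²/2)·0.75] / 0.4330 = [0.0140 + 0.0998] / 0.4330 = 0.2627 ≈ 0.26
√T = √0.75 = 0.8660
φ(d₁) = φ(0.26) = 0.3857
vega = S·φ(d₁)·√T = 360·0.3857·0.8660 = 120.2458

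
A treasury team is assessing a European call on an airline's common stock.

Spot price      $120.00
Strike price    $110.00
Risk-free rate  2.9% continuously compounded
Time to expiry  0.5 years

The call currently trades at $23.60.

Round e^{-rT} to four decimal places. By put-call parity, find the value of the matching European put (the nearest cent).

$12.02

exp(−rT) = exp(−0.029·0.5) = 0.9856
Put-call parity: C − P = S − K·e^(−rT) = 120 − 110·0.9856 = 120 − 108.4160 = 11.5840
P = C − (C − P) = 23.60 − (11.5840) = 12.0160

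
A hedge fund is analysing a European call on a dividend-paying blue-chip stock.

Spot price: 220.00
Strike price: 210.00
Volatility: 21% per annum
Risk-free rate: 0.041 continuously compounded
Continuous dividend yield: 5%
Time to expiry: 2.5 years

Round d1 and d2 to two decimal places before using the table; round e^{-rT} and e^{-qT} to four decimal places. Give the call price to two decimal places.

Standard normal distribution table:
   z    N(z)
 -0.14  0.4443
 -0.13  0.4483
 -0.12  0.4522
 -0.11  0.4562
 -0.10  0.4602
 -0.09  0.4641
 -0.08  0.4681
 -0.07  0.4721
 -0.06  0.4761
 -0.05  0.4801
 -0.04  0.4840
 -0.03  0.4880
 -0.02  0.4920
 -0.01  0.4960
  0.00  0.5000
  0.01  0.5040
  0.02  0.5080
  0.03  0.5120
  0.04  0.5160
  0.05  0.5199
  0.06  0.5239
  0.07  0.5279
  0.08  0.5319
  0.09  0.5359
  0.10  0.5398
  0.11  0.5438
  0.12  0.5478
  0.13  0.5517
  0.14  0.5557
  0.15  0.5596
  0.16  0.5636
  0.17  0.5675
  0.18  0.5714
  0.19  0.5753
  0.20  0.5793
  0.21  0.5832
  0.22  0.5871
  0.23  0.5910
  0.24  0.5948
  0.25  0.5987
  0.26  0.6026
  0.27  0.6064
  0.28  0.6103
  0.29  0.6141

σ√T = 0.21 × 1.5811 = 0.3320
d₁ = [ln(220/210) + (0.041 − 0.05 + 0.21²/2)·2.5] / 0.3320 = [0.0465 + 0.0326] / 0.3320 = 0.2384 ⇒ 0.24
d₂ = d₁ − σ√T = 0.2384 − 0.3320 = -0.0937 ⇒ -0.09
exp(−qT) = exp(−0.05·2.5) = 0.8825;  exp(−rT) = exp(−0.041·2.5) = 0.9026
N(d₁) = N(0.24) = 0.5948;  N(d₂) = N(-0.09) = 0.4641
C = 220·0.8825·0.5948 − 210·0.9026·0.4641 = 115.4804 − 87.9683 = 27.5121

27.51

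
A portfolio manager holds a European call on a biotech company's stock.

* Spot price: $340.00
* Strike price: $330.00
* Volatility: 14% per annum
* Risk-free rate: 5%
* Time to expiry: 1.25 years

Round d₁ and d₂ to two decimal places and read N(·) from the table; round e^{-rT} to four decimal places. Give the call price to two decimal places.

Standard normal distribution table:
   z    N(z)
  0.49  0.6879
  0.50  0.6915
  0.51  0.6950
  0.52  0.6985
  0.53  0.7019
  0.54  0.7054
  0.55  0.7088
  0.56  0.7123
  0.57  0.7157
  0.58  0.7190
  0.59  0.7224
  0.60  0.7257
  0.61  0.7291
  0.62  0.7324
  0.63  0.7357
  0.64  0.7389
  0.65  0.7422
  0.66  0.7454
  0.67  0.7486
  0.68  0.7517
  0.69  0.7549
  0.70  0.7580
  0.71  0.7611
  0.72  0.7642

$39.07

T = 1.25;  σ√T = 0.1565
ln(S/K) + (r + σ²/2)T = ln(340/330) + (0.05 + 0.14²/2)·1.25 = 0.0299 + 0.0748 = 0.1046
d₁ = 0.1046 / 0.1565 = 0.6683 ⇒ 0.67
d₂ = d₁ − σ√T = 0.6683 − 0.1565 = 0.5118 ⇒ 0.51
exp(−rT) = exp(−0.05·1.25) = 0.9394
N(d₁) = N(0.67) = 0.7486;  N(d₂) = N(0.51) = 0.6950
C = 340·0.7486 − 330·0.9394·0.6950 = 254.5240 − 215.4514 = 39.0726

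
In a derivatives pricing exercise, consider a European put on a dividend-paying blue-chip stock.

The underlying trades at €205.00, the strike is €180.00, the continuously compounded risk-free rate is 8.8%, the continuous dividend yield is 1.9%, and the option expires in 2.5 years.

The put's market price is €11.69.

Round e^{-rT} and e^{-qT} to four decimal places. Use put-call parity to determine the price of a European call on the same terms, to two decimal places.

e^(−qT) = e^(−0.019·2.5) = 0.9536;  e^(−rT) = e^(−0.088·2.5) = 0.8025
Put-call parity: C − P = S·e^(−qT) − K·e^(−rT) = 205·0.9536 − 180·0.8025 = 195.4880 − 144.4500 = 51.0380
C = P + (C − P) = 11.69 + (51.0380) = 62.7280

€62.73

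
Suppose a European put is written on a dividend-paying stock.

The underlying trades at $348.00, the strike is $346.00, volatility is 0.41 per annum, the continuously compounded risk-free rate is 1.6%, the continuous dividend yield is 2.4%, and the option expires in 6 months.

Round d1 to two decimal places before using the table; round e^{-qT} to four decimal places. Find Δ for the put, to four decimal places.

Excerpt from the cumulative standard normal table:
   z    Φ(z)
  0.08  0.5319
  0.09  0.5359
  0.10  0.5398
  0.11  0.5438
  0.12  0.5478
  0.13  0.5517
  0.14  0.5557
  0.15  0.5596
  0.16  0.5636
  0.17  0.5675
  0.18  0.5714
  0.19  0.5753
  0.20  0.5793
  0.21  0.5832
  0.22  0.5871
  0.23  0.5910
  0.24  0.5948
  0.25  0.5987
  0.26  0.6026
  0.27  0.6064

σ√T = 0.41·√0.5 = 0.2899
d₁ = [ln(348/346) + (0.016 − 0.024 + 0.41²/2)·0.5] / 0.2899 = [0.0058 + 0.0380] / 0.2899 = 0.1510 ⇒ 0.15
N(d₁) = N(0.15) = 0.5596
Δ_put = exp(−qT)·(N(d₁) − 1) = 0.9881·(0.5596 − 1) = -0.4352

-0.4352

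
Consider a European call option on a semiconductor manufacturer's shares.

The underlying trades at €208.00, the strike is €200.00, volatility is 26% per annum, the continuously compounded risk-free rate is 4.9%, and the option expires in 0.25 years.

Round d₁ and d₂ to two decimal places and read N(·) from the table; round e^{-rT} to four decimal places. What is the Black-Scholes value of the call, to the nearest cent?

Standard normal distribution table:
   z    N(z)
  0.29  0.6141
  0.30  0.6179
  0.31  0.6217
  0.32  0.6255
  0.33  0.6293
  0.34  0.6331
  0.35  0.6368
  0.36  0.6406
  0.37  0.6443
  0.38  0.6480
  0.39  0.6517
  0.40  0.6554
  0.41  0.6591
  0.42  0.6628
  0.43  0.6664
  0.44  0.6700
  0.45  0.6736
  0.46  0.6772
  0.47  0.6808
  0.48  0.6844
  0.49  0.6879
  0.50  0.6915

σ√T = 0.26 × 0.5000 = 0.1300
d₁ = [ln(208/200) + (0.049 + 0.26²/2)·0.25] / 0.1300 = [0.0392 + 0.0207] / 0.1300 = 0.4609 ≈ 0.46
d₂ = d₁ − σ√T = 0.4609 − 0.1300 = 0.3309 ≈ 0.33
exp(−rT) = exp(−0.049·0.25) = 0.9878
N(d₁) = N(0.46) = 0.6772;  N(d₂) = N(0.33) = 0.6293
C = 208·0.6772 − 200·0.9878·0.6293 = 140.8576 − 124.3245 = 16.5331

€16.53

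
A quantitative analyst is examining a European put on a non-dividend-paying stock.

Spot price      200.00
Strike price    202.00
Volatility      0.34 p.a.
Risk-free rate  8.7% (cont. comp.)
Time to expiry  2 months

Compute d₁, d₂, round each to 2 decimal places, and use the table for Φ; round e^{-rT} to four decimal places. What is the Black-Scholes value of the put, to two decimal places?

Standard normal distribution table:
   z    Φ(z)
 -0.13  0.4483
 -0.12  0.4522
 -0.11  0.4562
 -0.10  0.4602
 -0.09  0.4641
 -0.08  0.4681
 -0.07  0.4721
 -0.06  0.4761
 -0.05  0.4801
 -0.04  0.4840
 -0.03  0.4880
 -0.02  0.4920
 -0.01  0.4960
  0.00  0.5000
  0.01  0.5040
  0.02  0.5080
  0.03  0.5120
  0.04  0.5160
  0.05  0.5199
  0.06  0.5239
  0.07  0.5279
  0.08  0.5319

10.69

σ√T = 0.34·√0.1667 = 0.1388
ln(S/K) + (r + σ²/2)T = ln(200/202) + (0.087 + 0.34²/2)·0.1667 = -0.0100 + 0.0241 = 0.0142
d₁ = 0.0142 / 0.1388 = 0.1022 ≈ 0.10
d₂ = d₁ − σ√T = 0.1022 − 0.1388 = -0.0366 ≈ -0.04
exp(−rT) = exp(−0.087·0.1667) = 0.9856
N(−d₂) = N(0.04) = 0.5160;  N(−d₁) = N(-0.10) = 0.4602
P = 202·0.9856·0.5160 − 200·0.4602 = 102.7311 − 92.0400 = 10.6911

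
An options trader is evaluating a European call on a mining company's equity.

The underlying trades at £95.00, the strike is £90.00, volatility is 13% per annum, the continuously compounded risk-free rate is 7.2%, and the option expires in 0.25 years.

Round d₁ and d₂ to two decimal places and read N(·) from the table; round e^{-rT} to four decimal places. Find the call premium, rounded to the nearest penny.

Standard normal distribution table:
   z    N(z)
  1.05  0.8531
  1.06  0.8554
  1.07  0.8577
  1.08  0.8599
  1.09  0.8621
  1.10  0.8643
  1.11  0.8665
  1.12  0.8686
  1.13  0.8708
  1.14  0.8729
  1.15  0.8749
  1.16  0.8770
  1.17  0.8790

σ√T = 0.13 × 0.5000 = 0.0650
d₁ = [ln(95/90) + (0.072 + 0.13²/2)·0.25] / 0.0650 = [0.0541 + 0.0201] / 0.0650 = 1.1412 → 1.14
d₂ = d₁ − σ√T = 1.1412 − 0.0650 = 1.0762 → 1.08
e^(−rT) = e^(−0.072·0.25) = 0.9822
C = 95·N(1.14) − 90·0.9822·N(1.08) = 95·0.8729 − 90·0.9822·0.8599 = 82.9255 − 76.0134 = 6.9121

£6.91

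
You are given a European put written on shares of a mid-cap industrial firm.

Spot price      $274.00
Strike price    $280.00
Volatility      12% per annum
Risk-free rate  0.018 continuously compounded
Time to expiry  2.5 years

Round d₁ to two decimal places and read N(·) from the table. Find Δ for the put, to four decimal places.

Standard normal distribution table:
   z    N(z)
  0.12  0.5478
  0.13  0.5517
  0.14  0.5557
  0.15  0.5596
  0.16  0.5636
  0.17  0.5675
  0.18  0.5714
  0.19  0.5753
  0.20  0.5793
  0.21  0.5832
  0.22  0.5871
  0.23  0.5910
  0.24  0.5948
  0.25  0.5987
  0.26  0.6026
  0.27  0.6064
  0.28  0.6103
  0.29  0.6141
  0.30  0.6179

-0.4129

σ√T = 0.12·√2.5 = 0.1897
d₁ = [ln(274/280) + (0.018 + 0.12²/2)·2.5] / 0.1897 = [-0.0217 + 0.0630] / 0.1897 = 0.2179 which rounds to 0.22
N(d₁) = N(0.22) = 0.5871
Δ_put = N(d₁) − 1 = 0.5871 − 1 = -0.4129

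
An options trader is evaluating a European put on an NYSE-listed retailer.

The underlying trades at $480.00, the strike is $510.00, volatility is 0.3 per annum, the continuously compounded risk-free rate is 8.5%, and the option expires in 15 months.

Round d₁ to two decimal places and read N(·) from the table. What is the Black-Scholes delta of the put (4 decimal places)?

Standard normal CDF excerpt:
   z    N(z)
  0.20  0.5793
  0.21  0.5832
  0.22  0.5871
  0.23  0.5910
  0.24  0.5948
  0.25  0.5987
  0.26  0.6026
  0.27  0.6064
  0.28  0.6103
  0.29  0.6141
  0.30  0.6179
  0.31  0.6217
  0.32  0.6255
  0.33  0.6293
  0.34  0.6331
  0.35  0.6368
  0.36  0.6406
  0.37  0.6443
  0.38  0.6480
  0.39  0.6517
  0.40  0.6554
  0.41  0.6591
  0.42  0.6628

-0.3821

T = 1.25;  σ√T = 0.3354
d₁ = [ln(480/510) + (0.085 + ½·0.3²)·1.25] / (σ√T) = (-0.0606 + 0.1625) / 0.3354 = 0.3037 which rounds to 0.30
N(d₁) = N(0.30) = 0.6179
Δ_put = N(d₁) − 1 = 0.6179 − 1 = -0.3821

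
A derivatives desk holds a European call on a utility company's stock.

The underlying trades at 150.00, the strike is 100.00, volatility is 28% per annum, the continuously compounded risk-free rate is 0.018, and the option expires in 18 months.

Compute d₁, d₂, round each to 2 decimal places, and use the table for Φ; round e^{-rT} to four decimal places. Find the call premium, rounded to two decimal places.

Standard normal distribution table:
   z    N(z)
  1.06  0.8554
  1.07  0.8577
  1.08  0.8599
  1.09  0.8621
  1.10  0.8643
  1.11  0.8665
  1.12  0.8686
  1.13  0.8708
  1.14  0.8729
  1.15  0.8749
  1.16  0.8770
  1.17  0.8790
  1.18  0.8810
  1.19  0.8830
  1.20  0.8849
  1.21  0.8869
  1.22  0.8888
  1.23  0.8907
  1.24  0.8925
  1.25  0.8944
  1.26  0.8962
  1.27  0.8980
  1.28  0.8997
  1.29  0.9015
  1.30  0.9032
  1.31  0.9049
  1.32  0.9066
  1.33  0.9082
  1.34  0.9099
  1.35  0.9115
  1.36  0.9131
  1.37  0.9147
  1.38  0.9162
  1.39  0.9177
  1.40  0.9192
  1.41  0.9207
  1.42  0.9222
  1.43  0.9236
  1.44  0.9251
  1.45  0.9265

T = 1.5;  σ√T = 0.3429
d₁ = [ln(150/100) + (0.018 + 0.28²/2)·1.5] / 0.3429 = [0.4055 + 0.0858] / 0.3429 = 1.4326 → 1.43
d₂ = d₁ − σ√T = 1.4326 − 0.3429 = 1.0896 → 1.09
e^(−rT) = e^(−0.018·1.5) = 0.9734
N(d₁) = N(1.43) = 0.9236;  N(d₂) = N(1.09) = 0.8621
C = 150·0.9236 − 100·0.9734·0.8621 = 138.5400 − 83.9168 = 54.6232

54.62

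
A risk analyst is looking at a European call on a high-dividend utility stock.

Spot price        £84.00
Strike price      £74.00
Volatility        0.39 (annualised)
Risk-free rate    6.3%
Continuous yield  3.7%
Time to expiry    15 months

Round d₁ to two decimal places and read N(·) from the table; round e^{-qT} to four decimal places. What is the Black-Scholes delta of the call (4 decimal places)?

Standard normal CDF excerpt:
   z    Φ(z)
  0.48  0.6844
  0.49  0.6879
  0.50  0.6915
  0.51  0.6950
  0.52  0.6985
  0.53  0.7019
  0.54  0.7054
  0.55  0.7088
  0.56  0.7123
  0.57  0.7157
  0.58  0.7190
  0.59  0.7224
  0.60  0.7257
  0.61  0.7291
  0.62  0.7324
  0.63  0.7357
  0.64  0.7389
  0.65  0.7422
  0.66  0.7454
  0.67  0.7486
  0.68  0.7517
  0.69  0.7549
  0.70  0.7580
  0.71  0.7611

T = 1.25;  σ√T = 0.4360
d₁ = [ln(84/74) + (0.063 − 0.037 + 0.39²/2)·1.25] / 0.4360 = [0.1268 + 0.1276] / 0.4360 = 0.5832 ≈ 0.58
N(d₁) = N(0.58) = 0.7190
Δ_call = exp(−qT)·N(d₁) = 0.9548·0.7190 = 0.6865

0.6865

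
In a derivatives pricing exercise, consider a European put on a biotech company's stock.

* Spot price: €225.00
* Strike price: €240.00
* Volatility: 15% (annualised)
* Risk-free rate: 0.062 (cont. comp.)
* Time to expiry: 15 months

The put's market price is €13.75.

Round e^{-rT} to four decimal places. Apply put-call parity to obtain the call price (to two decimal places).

e^(−rT) = e^(−0.062·1.25) = 0.9254
Put-call parity: C − P = S − K·e^(−rT) = 225 − 240·0.9254 = 225 − 222.0960 = 2.9040
C = P + (C − P) = 13.75 + (2.9040) = 16.6540

€16.65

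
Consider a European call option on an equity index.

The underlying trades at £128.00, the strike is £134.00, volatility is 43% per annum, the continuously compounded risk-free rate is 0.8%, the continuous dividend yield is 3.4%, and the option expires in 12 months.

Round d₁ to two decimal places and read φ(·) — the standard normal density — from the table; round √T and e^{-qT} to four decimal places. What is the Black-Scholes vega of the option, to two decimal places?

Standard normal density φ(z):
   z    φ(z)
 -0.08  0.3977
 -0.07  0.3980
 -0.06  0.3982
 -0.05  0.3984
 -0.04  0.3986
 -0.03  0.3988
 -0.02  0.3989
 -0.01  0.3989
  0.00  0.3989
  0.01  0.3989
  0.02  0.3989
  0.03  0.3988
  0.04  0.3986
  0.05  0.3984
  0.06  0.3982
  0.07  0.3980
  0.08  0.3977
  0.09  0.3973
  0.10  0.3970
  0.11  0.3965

T = 1;  σ√T = 0.4300
d₁ = [ln(128/134) + (0.008 − 0.034 + 0.43²/2)·1] / 0.4300 = [-0.0458 + 0.0664] / 0.4300 = 0.0480 ⇒ 0.05
√T = √1 = 1.0000
φ(d₁) = φ(0.05) = 0.3984
exp(−qT) = exp(−0.034·1) = 0.9666
vega = S·exp(−qT)·φ(d₁)·√T = 128·0.9666·0.3984·1.0000 = 49.2920

49.29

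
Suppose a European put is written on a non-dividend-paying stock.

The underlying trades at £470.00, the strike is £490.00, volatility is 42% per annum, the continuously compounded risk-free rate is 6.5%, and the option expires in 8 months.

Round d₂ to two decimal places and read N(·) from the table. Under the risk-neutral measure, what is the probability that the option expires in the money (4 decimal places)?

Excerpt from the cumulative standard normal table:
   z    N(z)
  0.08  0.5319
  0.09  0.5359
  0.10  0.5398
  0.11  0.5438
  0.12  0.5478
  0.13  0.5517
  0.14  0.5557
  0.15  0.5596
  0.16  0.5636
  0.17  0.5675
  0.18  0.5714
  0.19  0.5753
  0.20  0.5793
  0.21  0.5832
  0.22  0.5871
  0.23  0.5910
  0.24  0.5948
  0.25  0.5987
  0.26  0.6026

0.5675

σ√T = 0.42·√0.6667 = 0.3429
d₁ = [ln(470/490) + (0.065 + 0.42²/2)·0.6667] / 0.3429 = [-0.0417 + 0.1021] / 0.3429 = 0.1763 ⇒ 0.18
d₂ = d₁ − σ√T = 0.1763 − 0.3429 = -0.1666 ⇒ -0.17
Pr(exercise) under Q = N(−d₂) = N(0.17) = 0.5675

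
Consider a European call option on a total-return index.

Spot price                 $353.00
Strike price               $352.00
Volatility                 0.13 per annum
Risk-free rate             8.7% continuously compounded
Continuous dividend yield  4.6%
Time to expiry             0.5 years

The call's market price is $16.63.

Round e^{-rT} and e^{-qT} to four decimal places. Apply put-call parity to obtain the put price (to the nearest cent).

$8.65

exp(−qT) = exp(−0.046·0.5) = 0.9773;  exp(−rT) = exp(−0.087·0.5) = 0.9574
Put-call parity: C − P = S·e^(−qT) − K·e^(−rT) = 353·0.9773 − 352·0.9574 = 344.9869 − 337.0048 = 7.9821
P = C − (C − P) = 16.63 − (7.9821) = 8.6479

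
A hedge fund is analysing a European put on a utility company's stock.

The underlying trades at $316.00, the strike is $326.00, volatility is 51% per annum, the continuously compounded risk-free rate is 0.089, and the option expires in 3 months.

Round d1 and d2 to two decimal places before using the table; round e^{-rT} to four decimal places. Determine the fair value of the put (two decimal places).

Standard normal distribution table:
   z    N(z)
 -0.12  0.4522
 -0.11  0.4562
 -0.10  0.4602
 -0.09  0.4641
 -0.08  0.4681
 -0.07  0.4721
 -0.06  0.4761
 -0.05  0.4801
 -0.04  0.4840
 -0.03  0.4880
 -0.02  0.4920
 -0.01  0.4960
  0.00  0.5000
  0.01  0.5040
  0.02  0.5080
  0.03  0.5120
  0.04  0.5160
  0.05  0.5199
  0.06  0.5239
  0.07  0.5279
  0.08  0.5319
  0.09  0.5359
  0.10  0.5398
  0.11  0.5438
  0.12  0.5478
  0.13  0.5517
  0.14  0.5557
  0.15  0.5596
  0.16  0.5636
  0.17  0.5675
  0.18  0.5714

T = 0.25;  σ√T = 0.2550
d₁ = [ln(316/326) + (0.089 + 0.51²/2)·0.25] / 0.2550 = [-0.0312 + 0.0548] / 0.2550 = 0.0926 ≈ 0.09
d₂ = d₁ − σ√T = 0.0926 − 0.2550 = -0.1624 ≈ -0.16
exp(−rT) = exp(−0.089·0.25) = 0.9780
P = 326·0.9780·N(0.16) − 316·N(-0.09) = 326·0.9780·0.5636 − 316·0.4641 = 179.6915 − 146.6556 = 33.0359

$33.04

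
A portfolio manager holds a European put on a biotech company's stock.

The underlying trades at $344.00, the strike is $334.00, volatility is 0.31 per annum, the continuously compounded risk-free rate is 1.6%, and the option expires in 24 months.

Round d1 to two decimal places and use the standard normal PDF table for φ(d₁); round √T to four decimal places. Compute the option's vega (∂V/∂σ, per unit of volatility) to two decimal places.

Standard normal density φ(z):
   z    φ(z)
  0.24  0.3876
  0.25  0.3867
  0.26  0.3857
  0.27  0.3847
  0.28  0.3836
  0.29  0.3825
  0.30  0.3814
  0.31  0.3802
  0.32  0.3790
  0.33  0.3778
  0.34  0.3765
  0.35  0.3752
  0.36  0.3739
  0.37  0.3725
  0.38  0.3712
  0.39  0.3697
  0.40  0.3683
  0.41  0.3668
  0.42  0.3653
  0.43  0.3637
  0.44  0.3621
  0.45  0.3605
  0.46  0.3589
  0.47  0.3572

181.90

σ√T = 0.31·√2 = 0.4384
d₁ = [ln(344/334) + (0.016 + 0.31²/2)·2] / 0.4384 = [0.0295 + 0.1281] / 0.4384 = 0.3595 ≈ 0.36
√T = √2 = 1.4142
φ(d₁) = φ(0.36) = 0.3739
vega = S·φ(d₁)·√T = 344·0.3739·1.4142 = 181.8967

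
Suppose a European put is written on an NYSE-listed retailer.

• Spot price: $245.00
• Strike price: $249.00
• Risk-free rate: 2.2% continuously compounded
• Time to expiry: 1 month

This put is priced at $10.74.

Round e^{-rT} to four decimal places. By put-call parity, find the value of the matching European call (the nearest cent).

exp(−rT) = exp(−0.022·0.08333) = 0.9982
Put-call parity: C − P = S − K·e^(−rT) = 245 − 249·0.9982 = 245 − 248.5518 = -3.5518
C = P + (C − P) = 10.74 + (-3.5518) = 7.1882

$7.19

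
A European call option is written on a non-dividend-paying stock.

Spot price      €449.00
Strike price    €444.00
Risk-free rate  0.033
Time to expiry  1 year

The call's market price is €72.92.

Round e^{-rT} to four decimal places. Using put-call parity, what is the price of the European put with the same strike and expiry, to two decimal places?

e^(−rT) = e^(−0.033·1) = 0.9675
Put-call parity: C − P = S − K·e^(−rT) = 449 − 444·0.9675 = 449 − 429.5700 = 19.4300
P = C − (C − P) = 72.92 − (19.4300) = 53.4900

€53.49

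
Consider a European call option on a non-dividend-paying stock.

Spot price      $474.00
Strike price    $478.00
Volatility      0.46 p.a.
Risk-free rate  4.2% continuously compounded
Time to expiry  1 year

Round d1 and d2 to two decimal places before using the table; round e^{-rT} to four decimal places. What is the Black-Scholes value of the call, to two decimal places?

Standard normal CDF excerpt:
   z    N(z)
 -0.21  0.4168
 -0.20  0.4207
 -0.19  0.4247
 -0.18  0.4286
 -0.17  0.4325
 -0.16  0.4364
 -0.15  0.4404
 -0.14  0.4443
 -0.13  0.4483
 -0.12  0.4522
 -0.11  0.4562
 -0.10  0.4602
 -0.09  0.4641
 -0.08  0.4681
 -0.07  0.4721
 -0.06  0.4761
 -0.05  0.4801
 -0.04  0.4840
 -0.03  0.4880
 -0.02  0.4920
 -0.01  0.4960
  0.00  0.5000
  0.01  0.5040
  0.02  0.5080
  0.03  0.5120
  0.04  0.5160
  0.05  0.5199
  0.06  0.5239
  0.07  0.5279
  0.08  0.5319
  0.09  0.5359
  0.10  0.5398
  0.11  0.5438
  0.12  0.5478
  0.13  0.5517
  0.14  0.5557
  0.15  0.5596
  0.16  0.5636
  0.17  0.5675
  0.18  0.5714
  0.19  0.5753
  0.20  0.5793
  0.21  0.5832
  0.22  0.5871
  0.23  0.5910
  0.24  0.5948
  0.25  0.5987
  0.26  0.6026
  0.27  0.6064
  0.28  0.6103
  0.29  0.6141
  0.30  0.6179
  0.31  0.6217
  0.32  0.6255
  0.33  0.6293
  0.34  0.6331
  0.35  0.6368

σ√T = 0.46 × 1.0000 = 0.4600
d₁ = [ln(474/478) + (0.042 + ½·0.46²)·1] / (σ√T) = (-0.0084 + 0.1478) / 0.4600 = 0.3030 ≈ 0.30
d₂ = 0.3030 − 0.4600 = -0.1570 ≈ -0.16
exp(−rT) = exp(−0.042·1) = 0.9589
N(d₁) = N(0.30) = 0.6179;  N(d₂) = N(-0.16) = 0.4364
C = 474·0.6179 − 478·0.9589·0.4364 = 292.8846 − 200.0258 = 92.8588

$92.86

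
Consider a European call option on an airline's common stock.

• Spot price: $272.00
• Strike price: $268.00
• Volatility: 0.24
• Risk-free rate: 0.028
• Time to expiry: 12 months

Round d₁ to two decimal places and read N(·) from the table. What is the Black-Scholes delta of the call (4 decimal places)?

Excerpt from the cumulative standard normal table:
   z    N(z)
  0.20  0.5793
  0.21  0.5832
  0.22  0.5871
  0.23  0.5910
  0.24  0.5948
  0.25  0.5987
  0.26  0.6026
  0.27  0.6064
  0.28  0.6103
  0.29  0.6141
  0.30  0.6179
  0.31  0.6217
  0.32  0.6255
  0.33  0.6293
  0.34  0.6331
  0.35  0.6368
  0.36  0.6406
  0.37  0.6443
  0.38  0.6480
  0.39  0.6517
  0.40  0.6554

σ√T = 0.24 × 1.0000 = 0.2400
d₁ = [ln(272/268) + (0.028 + 0.24²/2)·1] / 0.2400 = [0.0148 + 0.0568] / 0.2400 = 0.2984 which rounds to 0.30
N(d₁) = N(0.30) = 0.6179
Δ_call = N(d₁) = 0.6179

0.6179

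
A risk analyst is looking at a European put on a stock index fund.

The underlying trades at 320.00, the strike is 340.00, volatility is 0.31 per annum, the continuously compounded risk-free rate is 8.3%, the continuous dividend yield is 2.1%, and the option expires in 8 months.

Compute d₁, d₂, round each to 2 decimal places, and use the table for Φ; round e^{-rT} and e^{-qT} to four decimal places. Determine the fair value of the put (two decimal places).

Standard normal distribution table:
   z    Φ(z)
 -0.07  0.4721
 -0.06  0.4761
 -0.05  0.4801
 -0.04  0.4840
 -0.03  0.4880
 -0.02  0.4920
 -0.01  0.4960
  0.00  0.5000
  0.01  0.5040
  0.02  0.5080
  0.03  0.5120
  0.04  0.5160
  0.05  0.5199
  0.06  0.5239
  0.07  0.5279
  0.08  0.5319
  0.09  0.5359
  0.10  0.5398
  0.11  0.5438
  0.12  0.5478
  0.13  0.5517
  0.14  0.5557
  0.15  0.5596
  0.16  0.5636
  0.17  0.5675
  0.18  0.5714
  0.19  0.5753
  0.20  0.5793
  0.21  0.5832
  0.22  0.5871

σ√T = 0.31·√0.6667 = 0.2531
d₁ = [ln(320/340) + (0.083 − 0.021 + 0.31²/2)·0.6667] / 0.2531 = [-0.0606 + 0.0734] / 0.2531 = 0.0503 ⇒ 0.05
d₂ = d₁ − σ√T = 0.0503 − 0.2531 = -0.2028 ⇒ -0.20
e^(−qT) = e^(−0.021·0.6667) = 0.9861;  e^(−rT) = e^(−0.083·0.6667) = 0.9462
P = 340·0.9462·N(0.20) − 320·0.9861·N(-0.05) = 340·0.9462·0.5793 − 320·0.9861·0.4801 = 186.3654 − 151.4965 = 34.8689

34.87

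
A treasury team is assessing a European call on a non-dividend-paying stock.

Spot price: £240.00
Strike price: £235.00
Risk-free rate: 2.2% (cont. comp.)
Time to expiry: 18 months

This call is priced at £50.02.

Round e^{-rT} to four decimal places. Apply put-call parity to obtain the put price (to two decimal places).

e^(−rT) = e^(−0.022·1.5) = 0.9675
Put-call parity: C − P = S − K·e^(−rT) = 240 − 235·0.9675 = 240 − 227.3625 = 12.6375
P = C − (C − P) = 50.02 − (12.6375) = 37.3825

£37.38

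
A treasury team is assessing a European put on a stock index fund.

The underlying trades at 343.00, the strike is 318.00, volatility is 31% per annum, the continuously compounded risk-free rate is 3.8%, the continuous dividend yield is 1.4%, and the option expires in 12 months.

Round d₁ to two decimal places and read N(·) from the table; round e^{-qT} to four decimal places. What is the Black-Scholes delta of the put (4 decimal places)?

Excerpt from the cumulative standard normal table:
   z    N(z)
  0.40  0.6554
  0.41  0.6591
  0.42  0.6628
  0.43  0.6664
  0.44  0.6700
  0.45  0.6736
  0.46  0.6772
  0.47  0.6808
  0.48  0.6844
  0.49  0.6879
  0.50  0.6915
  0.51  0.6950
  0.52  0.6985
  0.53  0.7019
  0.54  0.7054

σ√T = 0.31·√1 = 0.3100
ln(S/K) + (r − q + σ²/2)T = ln(343/318) + (0.038 − 0.014 + 0.31²/2)·1 = 0.0757 + 0.0721 = 0.1477
d₁ = 0.1477 / 0.3100 = 0.4765 which rounds to 0.48
N(d₁) = N(0.48) = 0.6844
Δ_put = e^(−qT)·(N(d₁) − 1) = 0.9861·(0.6844 − 1) = -0.3112

-0.3112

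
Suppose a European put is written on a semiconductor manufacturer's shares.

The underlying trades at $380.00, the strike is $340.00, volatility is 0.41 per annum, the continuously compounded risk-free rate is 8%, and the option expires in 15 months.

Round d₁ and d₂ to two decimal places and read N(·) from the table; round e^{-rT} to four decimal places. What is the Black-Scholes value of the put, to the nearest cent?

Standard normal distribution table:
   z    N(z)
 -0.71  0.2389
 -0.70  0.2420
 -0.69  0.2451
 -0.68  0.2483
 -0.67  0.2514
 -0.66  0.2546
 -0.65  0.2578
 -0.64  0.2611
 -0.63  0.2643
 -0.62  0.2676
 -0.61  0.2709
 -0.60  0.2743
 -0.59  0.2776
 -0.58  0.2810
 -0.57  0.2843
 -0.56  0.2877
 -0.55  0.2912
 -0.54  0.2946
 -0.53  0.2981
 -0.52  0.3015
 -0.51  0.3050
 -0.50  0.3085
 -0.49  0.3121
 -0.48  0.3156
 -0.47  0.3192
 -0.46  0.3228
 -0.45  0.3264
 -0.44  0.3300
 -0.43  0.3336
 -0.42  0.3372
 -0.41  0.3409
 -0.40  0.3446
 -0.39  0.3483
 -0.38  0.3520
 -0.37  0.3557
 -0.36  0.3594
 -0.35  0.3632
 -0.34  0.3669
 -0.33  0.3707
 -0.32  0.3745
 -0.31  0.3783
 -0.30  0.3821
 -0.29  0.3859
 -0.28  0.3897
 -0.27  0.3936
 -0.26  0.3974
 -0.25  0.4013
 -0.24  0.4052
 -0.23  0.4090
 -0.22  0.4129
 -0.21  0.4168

σ√T = 0.41 × 1.1180 = 0.4584
ln(S/K) + (r + σ²/2)T = ln(380/340) + (0.08 + 0.41²/2)·1.25 = 0.1112 + 0.2051 = 0.3163
d₁ = 0.3163 / 0.4584 = 0.6900 → 0.69
d₂ = d₁ − σ√T = 0.6900 − 0.4584 = 0.2316 → 0.23
exp(−rT) = exp(−0.08·1.25) = 0.9048
N(−d₂) = N(-0.23) = 0.4090;  N(−d₁) = N(-0.69) = 0.2451
P = 340·0.9048·0.4090 − 380·0.2451 = 125.8215 − 93.1380 = 32.6835

$32.68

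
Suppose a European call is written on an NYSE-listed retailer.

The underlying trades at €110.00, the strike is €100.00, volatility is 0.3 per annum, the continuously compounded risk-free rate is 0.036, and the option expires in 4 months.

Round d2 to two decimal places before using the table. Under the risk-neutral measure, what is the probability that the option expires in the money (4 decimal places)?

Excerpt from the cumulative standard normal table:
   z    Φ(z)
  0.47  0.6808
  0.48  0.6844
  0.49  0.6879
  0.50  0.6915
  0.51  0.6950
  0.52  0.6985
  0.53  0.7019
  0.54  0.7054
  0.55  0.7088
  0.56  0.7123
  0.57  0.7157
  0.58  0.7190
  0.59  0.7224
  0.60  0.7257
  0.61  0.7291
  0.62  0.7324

0.7019

T = 0.3333;  σ√T = 0.1732
ln(S/K) + (r + σ²/2)T = ln(110/100) + (0.036 + 0.3²/2)·0.3333 = 0.0953 + 0.0270 = 0.1223
d₁ = 0.1223 / 0.1732 = 0.7062 ≈ 0.71
d₂ = d₁ − σ√T = 0.7062 − 0.1732 = 0.5330 ≈ 0.53
Pr(exercise) under Q = N(d₂) = 0.7019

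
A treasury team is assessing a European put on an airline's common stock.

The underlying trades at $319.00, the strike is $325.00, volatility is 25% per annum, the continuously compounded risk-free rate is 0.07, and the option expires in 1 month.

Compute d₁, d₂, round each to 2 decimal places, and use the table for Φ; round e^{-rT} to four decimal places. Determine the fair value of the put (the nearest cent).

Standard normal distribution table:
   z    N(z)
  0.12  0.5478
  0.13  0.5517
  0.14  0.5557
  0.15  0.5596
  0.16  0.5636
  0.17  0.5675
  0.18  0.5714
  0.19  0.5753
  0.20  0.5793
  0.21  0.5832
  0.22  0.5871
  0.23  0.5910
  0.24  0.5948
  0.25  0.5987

σ√T = 0.25 × 0.2887 = 0.0722
d₁ = [ln(319/325) + (0.07 + ½·0.25²)·0.08333] / (σ√T) = (-0.0186 + 0.0084) / 0.0722 = -0.1413 → -0.14
d₂ = -0.1413 − 0.0722 = -0.2135 → -0.21
e^(−rT) = e^(−0.07·0.08333) = 0.9942
N(−d₂) = N(0.21) = 0.5832;  N(−d₁) = N(0.14) = 0.5557
P = 325·0.9942·0.5832 − 319·0.5557 = 188.4407 − 177.2683 = 11.1724

$11.17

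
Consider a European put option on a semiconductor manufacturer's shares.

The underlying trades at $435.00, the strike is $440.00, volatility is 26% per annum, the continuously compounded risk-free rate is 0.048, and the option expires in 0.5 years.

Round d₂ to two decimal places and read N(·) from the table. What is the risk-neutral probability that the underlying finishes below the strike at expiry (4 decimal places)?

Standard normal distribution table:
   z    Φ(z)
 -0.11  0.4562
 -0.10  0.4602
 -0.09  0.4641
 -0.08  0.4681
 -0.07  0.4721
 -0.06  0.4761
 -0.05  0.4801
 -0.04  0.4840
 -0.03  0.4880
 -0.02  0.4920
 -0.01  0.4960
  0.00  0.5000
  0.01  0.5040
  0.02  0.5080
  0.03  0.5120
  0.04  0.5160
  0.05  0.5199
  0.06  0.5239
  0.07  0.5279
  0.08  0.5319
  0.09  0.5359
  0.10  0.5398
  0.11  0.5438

0.5080

T = 0.5;  σ√T = 0.1838
d₁ = [ln(435/440) + (0.048 + 0.26²/2)·0.5] / 0.1838 = [-0.0114 + 0.0409] / 0.1838 = 0.1603 ≈ 0.16
d₂ = d₁ − σ√T = 0.1603 − 0.1838 = -0.0235 ≈ -0.02
Risk-neutral Pr[S_T < K] = N(−d₂) = N(0.02) = 0.5080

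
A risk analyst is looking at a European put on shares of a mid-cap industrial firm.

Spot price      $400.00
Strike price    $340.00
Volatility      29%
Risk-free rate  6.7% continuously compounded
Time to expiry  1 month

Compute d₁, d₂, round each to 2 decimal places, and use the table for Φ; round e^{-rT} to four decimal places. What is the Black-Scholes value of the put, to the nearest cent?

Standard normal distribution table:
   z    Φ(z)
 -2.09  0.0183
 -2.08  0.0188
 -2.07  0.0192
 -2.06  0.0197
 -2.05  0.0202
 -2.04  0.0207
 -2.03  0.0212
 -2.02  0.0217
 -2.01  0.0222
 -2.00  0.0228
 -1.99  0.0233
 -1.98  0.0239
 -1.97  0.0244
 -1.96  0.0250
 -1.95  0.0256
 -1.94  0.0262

$0.17

σ√T = 0.29 × 0.2887 = 0.0837
d₁ = [ln(400/340) + (0.067 + 0.29²/2)·0.08333] / 0.0837 = [0.1625 + 0.0091] / 0.0837 = 2.0499 ⇒ 2.05
d₂ = d₁ − σ√T = 2.0499 − 0.0837 = 1.9662 ⇒ 1.97
e^(−rT) = e^(−0.067·0.08333) = 0.9944
N(−d₂) = N(-1.97) = 0.0244;  N(−d₁) = N(-2.05) = 0.0202
P = 340·0.9944·0.0244 − 400·0.0202 = 8.2495 − 8.0800 = 0.1695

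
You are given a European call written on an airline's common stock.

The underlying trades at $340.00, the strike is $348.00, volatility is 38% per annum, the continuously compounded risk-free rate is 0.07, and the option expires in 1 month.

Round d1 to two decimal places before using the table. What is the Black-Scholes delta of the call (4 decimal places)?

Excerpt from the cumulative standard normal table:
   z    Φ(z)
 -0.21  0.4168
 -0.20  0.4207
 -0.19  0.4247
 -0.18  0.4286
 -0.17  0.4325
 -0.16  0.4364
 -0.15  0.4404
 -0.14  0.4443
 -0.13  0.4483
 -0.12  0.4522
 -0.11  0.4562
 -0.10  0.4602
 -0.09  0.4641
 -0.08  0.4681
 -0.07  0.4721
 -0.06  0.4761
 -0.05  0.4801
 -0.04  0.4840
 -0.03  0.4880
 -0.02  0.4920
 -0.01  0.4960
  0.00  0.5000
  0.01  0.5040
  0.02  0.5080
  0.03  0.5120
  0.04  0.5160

0.4602

σ√T = 0.38·√0.08333 = 0.1097
d₁ = [ln(340/348) + (0.07 + 0.38²/2)·0.08333] / 0.1097 = [-0.0233 + 0.0118] / 0.1097 = -0.1040 which rounds to -0.10
N(d₁) = N(-0.10) = 0.4602
Δ_call = N(d₁) = 0.4602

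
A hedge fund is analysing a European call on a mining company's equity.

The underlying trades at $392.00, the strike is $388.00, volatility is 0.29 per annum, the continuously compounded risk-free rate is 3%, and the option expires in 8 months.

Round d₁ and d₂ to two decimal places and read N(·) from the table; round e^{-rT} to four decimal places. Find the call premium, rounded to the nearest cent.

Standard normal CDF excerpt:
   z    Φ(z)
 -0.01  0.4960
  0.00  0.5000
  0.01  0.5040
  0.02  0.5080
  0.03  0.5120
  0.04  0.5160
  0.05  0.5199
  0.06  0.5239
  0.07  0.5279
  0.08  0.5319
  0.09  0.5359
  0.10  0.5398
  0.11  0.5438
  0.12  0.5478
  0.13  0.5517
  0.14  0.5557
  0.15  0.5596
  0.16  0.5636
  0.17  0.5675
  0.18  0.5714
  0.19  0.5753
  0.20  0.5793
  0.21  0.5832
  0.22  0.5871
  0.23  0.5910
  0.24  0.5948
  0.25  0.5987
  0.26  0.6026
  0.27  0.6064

T = 0.6667;  σ√T = 0.2368
ln(S/K) + (r + σ²/2)T = ln(392/388) + (0.03 + 0.29²/2)·0.6667 = 0.0103 + 0.0480 = 0.0583
d₁ = 0.0583 / 0.2368 = 0.2462 ⇒ 0.25
d₂ = d₁ − σ√T = 0.2462 − 0.2368 = 0.0094 ⇒ 0.01
e^(−rT) = e^(−0.03·0.6667) = 0.9802
N(d₁) = N(0.25) = 0.5987;  N(d₂) = N(0.01) = 0.5040
C = 392·0.5987 − 388·0.9802·0.5040 = 234.6904 − 191.6801 = 43.0103

$43.01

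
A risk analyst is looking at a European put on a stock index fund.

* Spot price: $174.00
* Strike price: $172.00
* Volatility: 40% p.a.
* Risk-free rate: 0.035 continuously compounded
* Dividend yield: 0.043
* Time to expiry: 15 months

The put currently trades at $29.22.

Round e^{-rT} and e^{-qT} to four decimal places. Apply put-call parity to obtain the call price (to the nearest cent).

$29.48

e^(−qT) = e^(−0.043·1.25) = 0.9477;  e^(−rT) = e^(−0.035·1.25) = 0.9572
Put-call parity: C − P = S·e^(−qT) − K·e^(−rT) = 174·0.9477 − 172·0.9572 = 164.8998 − 164.6384 = 0.2614
C = P + (C − P) = 29.22 + (0.2614) = 29.4814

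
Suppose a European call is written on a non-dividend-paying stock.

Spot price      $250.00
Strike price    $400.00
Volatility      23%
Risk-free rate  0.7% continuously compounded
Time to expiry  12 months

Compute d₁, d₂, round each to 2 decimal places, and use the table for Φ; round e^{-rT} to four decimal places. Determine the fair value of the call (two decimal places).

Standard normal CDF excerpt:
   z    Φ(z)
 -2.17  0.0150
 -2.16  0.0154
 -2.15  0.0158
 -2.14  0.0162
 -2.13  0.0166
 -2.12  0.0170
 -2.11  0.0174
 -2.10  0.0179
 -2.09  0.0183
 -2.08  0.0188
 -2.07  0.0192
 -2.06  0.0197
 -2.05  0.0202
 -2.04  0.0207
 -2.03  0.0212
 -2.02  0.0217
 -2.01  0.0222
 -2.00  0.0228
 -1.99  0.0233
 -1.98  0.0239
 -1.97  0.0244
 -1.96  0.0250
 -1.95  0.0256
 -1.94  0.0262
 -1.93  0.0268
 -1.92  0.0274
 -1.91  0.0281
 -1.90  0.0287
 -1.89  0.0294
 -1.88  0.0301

T = 1;  σ√T = 0.2300
ln(S/K) + (r + σ²/2)T = ln(250/400) + (0.007 + 0.23²/2)·1 = -0.4700 + 0.0335 = -0.4366
d₁ = -0.4366 / 0.2300 = -1.8981 ≈ -1.90
d₂ = d₁ − σ√T = -1.8981 − 0.2300 = -2.1281 ≈ -2.13
e^(−rT) = e^(−0.007·1) = 0.9930
N(d₁) = N(-1.90) = 0.0287;  N(d₂) = N(-2.13) = 0.0166
C = 250·0.0287 − 400·0.9930·0.0166 = 7.1750 − 6.5935 = 0.5815

$0.58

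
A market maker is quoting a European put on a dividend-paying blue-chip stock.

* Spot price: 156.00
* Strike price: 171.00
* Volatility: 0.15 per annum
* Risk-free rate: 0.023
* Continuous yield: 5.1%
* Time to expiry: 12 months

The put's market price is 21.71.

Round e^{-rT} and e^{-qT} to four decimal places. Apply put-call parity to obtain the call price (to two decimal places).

exp(−qT) = exp(−0.051·1) = 0.9503;  exp(−rT) = exp(−0.023·1) = 0.9773
Put-call parity: C − P = S·e^(−qT) − K·e^(−rT) = 156·0.9503 − 171·0.9773 = 148.2468 − 167.1183 = -18.8715
C = P + (C − P) = 21.71 + (-18.8715) = 2.8385

2.84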